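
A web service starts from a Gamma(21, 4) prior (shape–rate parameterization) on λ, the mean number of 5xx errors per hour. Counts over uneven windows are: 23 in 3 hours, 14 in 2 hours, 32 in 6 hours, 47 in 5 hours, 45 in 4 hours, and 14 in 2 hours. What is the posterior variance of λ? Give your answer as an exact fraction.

49/169

Total count: 23 + 14 + 32 + 47 + 45 + 14 = 175.
Total exposure: 3 + 2 + 6 + 5 + 4 + 2 = 22 hours.
Conjugate update: add total count to the shape and total exposure to the rate, giving Gamma(196, 26).
Posterior variance = α'/β'² = 196/676 = 49/169.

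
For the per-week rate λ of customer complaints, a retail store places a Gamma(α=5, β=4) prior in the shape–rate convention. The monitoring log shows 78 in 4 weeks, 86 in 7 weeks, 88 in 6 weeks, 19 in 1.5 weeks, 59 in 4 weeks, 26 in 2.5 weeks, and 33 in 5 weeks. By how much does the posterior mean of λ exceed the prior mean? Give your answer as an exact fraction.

703/68

Total count: 78 + 86 + 88 + 19 + 59 + 26 + 33 = 389.
Total exposure: 4 + 7 + 6 + 1.5 + 4 + 2.5 + 5 = 30 weeks.
The Gamma prior is conjugate for the Poisson rate, so λ | data ~ Gamma(5+389, 4+30) = Gamma(394, 34).
Posterior mean = 394/34 = 197/17; prior mean = 5/4 = 5/4. Difference = 197/17 − 5/4 = 703/68.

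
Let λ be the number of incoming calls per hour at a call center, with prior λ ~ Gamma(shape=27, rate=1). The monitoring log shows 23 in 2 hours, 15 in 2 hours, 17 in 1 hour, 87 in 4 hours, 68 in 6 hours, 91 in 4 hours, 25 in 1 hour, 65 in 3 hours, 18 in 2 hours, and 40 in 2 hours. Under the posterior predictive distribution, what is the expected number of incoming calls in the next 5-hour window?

Total count: 23 + 15 + 17 + 87 + 68 + 91 + 25 + 65 + 18 + 40 = 449.
Total exposure: 2 + 2 + 1 + 4 + 6 + 4 + 1 + 3 + 2 + 2 = 27 hours.
Gamma(α, β) with Poisson data over total exposure Σt gives posterior Gamma(α+Σx, β+Σt) = Gamma(476, 28).
Predictive mean over a 5-hour window = T·E[λ|data] = 5·476/28 = 85.

85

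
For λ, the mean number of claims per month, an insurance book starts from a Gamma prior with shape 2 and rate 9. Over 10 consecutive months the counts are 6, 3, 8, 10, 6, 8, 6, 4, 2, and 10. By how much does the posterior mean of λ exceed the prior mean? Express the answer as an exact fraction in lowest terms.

Total count: 6 + 3 + 8 + 10 + 6 + 8 + 6 + 4 + 2 + 10 = 63.
Total exposure: 10 months.
Conjugate update: add total count to the shape and total exposure to the rate, giving Gamma(65, 19).
Posterior mean = 65/19 = 65/19; prior mean = 2/9 = 2/9. Difference = 65/19 − 2/9 = 547/171.

547/171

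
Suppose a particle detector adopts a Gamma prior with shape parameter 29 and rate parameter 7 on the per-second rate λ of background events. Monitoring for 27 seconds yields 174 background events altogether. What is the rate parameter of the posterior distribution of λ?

Total count 174 over total exposure 27 seconds.
Gamma(α, β) with Poisson data over total exposure Σt gives posterior Gamma(α+Σx, β+Σt) = Gamma(203, 34).

34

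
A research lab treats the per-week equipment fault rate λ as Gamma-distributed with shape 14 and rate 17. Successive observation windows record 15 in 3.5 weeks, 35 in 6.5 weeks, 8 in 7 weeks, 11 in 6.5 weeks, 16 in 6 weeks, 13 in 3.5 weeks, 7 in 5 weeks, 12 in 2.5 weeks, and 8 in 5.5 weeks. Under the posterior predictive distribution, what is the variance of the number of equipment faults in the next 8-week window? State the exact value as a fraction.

Total count: 15 + 35 + 8 + 11 + 16 + 13 + 7 + 12 + 8 = 125.
Total exposure: 3.5 + 6.5 + 7 + 6.5 + 6 + 3.5 + 5 + 2.5 + 5.5 = 46 weeks.
The Gamma prior is conjugate for the Poisson rate, so λ | data ~ Gamma(14+125, 17+46) = Gamma(139, 63).
The posterior predictive for a window of length T is Negative Binomial with variance T·α'·(β'+T)/β'² = 8·139·71/3969 = 78952/3969.

78952/3969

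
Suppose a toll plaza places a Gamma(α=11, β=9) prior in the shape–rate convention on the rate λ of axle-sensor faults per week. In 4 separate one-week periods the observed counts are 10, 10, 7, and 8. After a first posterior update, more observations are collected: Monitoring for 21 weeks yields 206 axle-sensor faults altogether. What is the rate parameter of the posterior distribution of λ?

Total count: 10 + 10 + 7 + 8 = 35.
Total exposure: 4 weeks.
After the first batch: Gamma(11 + 35, 9 + 4) = Gamma(46, 13).
Total count 206 over total exposure 21 weeks.
After the second batch: Gamma(46 + 206, 13 + 21) = Gamma(252, 34).

34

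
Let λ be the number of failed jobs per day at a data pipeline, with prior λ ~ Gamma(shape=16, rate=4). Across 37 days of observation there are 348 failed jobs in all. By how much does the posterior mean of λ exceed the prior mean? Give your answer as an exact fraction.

200/41

Total count 348 over total exposure 37 days.
By Gamma–Poisson conjugacy, the posterior is Gamma(α + Σx, β + Σt) = Gamma(16 + 348, 4 + 37) = Gamma(364, 41).
Posterior mean = 364/41 = 364/41; prior mean = 16/4 = 4. Difference = 364/41 − 4 = 200/41.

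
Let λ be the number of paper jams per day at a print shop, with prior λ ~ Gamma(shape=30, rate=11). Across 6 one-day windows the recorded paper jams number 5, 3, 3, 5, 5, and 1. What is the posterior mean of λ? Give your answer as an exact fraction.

Total count: 5 + 3 + 3 + 5 + 5 + 1 = 22.
Total exposure: 6 days.
Posterior: α' = 30 + 22 = 52, β' = 11 + 6 = 17.
Posterior mean = α'/β' = 52/17.

52/17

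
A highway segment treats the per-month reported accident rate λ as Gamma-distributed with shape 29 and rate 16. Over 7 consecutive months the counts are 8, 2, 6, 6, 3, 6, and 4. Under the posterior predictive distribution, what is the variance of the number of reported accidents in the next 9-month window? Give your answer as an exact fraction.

Total count: 8 + 2 + 6 + 6 + 3 + 6 + 4 = 35.
Total exposure: 7 months.
Posterior: α' = 29 + 35 = 64, β' = 16 + 7 = 23.
The posterior predictive for a window of length T is Negative Binomial with variance T·α'·(β'+T)/β'² = 9·64·32/529 = 18432/529.

18432/529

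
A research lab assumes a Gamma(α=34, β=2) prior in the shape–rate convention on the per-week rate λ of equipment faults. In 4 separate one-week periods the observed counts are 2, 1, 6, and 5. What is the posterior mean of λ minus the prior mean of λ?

Total count: 2 + 1 + 6 + 5 = 14.
Total exposure: 4 weeks.
The Gamma prior is conjugate for the Poisson rate, so λ | data ~ Gamma(34+14, 2+4) = Gamma(48, 6).
Posterior mean = 48/6 = 8; prior mean = 34/2 = 17. Difference = 8 − 17 = -9.

-9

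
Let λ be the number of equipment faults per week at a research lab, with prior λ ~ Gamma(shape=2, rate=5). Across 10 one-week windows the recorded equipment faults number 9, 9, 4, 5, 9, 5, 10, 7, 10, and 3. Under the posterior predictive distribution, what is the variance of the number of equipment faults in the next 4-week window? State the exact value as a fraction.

Total count: 9 + 9 + 4 + 5 + 9 + 5 + 10 + 7 + 10 + 3 = 71.
Total exposure: 10 weeks.
Conjugate update: add total count to the shape and total exposure to the rate, giving Gamma(73, 15).
The posterior predictive for a window of length T is Negative Binomial with variance T·α'·(β'+T)/β'² = 4·73·19/225 = 5548/225.

5548/225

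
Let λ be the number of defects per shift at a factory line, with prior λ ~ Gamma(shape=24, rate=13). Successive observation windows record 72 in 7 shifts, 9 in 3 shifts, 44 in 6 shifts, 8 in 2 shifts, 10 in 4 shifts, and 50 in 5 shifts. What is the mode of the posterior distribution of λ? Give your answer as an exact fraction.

27/5

Total count: 72 + 9 + 44 + 8 + 10 + 50 = 193.
Total exposure: 7 + 3 + 6 + 2 + 4 + 5 = 27 shifts.
By Gamma–Poisson conjugacy, the posterior is Gamma(α + Σx, β + Σt) = Gamma(24 + 193, 13 + 27) = Gamma(217, 40).
Posterior mode = (α'−1)/β' = 216/40 = 27/5.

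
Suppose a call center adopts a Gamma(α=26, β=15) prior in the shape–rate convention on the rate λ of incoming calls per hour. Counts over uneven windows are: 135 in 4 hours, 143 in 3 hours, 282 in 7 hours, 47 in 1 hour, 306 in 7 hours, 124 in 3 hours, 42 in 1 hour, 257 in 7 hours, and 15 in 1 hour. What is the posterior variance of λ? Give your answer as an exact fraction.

Total count: 135 + 143 + 282 + 47 + 306 + 124 + 42 + 257 + 15 = 1351.
Total exposure: 4 + 3 + 7 + 1 + 7 + 3 + 1 + 7 + 1 = 34 hours.
By Gamma–Poisson conjugacy, the posterior is Gamma(α + Σx, β + Σt) = Gamma(26 + 1351, 15 + 34) = Gamma(1377, 49).
Posterior variance = α'/β'² = 1377/2401.

1377/2401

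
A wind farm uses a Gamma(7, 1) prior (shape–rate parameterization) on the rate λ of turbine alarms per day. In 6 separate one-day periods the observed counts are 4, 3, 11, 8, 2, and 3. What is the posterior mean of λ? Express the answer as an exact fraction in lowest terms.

38/7

Total count: 4 + 3 + 11 + 8 + 2 + 3 = 31.
Total exposure: 6 days.
The Gamma prior is conjugate for the Poisson rate, so λ | data ~ Gamma(7+31, 1+6) = Gamma(38, 7).
Posterior mean = α'/β' = 38/7.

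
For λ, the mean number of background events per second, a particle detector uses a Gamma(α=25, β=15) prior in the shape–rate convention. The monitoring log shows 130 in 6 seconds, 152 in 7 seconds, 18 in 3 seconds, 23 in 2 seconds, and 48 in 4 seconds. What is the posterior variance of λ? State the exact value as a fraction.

Total count: 130 + 152 + 18 + 23 + 48 = 371.
Total exposure: 6 + 7 + 3 + 2 + 4 = 22 seconds.
By Gamma–Poisson conjugacy, the posterior is Gamma(α + Σx, β + Σt) = Gamma(25 + 371, 15 + 22) = Gamma(396, 37).
Posterior variance = α'/β'² = 396/1369.

396/1369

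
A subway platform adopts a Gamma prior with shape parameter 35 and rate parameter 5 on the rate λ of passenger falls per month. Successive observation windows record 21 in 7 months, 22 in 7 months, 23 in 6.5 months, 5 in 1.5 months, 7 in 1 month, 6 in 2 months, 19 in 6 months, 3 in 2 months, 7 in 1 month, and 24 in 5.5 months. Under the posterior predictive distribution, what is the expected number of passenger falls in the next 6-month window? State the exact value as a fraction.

2064/89

Total count: 21 + 22 + 23 + 5 + 7 + 6 + 19 + 3 + 7 + 24 = 137.
Total exposure: 7 + 7 + 6.5 + 1.5 + 1 + 2 + 6 + 2 + 1 + 5.5 = 39.5 months.
Gamma(α, β) with Poisson data over total exposure Σt gives posterior Gamma(α+Σx, β+Σt) = Gamma(172, 89/2).
Predictive mean over a 6-month window = T·E[λ|data] = 6·172/(89/2) = 2064/89.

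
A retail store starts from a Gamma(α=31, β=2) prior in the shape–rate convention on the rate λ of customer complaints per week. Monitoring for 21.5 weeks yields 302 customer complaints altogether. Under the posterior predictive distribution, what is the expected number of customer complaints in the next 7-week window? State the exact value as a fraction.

4662/47

Total count 302 over total exposure 21.5 weeks.
The Gamma prior is conjugate for the Poisson rate, so λ | data ~ Gamma(31+302, 2+21.5) = Gamma(333, 47/2).
Predictive mean over a 7-week window = T·E[λ|data] = 7·333/(47/2) = 4662/47.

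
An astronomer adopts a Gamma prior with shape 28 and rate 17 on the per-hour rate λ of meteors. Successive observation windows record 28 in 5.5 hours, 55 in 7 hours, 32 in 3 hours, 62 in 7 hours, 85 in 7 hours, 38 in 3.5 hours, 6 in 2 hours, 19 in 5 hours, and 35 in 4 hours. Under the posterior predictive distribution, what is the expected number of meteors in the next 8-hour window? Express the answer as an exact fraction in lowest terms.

3104/61

Total count: 28 + 55 + 32 + 62 + 85 + 38 + 6 + 19 + 35 = 360.
Total exposure: 5.5 + 7 + 3 + 7 + 7 + 3.5 + 2 + 5 + 4 = 44 hours.
By Gamma–Poisson conjugacy, the posterior is Gamma(α + Σx, β + Σt) = Gamma(28 + 360, 17 + 44) = Gamma(388, 61).
Predictive mean over an 8-hour window = T·E[λ|data] = 8·388/61 = 3104/61.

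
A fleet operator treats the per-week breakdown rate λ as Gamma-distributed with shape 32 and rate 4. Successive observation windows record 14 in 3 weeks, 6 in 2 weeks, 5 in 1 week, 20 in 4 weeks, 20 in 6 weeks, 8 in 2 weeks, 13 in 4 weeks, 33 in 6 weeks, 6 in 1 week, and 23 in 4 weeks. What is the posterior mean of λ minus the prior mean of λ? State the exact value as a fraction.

Total count: 14 + 6 + 5 + 20 + 20 + 8 + 13 + 33 + 6 + 23 = 148.
Total exposure: 3 + 2 + 1 + 4 + 6 + 2 + 4 + 6 + 1 + 4 = 33 weeks.
The Gamma prior is conjugate for the Poisson rate, so λ | data ~ Gamma(32+148, 4+33) = Gamma(180, 37).
Posterior mean = 180/37 = 180/37; prior mean = 32/4 = 8. Difference = 180/37 − 8 = -116/37.

-116/37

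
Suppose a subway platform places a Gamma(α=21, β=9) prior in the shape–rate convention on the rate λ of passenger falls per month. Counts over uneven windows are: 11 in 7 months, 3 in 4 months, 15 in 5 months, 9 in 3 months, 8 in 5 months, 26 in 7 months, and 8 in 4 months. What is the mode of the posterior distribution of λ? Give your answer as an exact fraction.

25/11

Total count: 11 + 3 + 15 + 9 + 8 + 26 + 8 = 80.
Total exposure: 7 + 4 + 5 + 3 + 5 + 7 + 4 = 35 months.
The Gamma prior is conjugate for the Poisson rate, so λ | data ~ Gamma(21+80, 9+35) = Gamma(101, 44).
Posterior mode = (α'−1)/β' = 100/44 = 25/11.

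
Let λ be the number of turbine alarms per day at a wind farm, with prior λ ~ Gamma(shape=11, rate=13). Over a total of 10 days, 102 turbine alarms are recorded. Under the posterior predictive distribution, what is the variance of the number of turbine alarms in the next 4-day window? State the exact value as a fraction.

Total count 102 over total exposure 10 days.
Gamma(α, β) with Poisson data over total exposure Σt gives posterior Gamma(α+Σx, β+Σt) = Gamma(113, 23).
The posterior predictive for a window of length T is Negative Binomial with variance T·α'·(β'+T)/β'² = 4·113·27/529 = 12204/529.

12204/529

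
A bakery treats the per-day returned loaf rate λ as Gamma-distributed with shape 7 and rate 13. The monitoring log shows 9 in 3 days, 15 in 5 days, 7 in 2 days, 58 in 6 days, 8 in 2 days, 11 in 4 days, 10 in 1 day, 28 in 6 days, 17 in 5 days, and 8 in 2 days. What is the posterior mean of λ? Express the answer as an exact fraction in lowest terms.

Total count: 9 + 15 + 7 + 58 + 8 + 11 + 10 + 28 + 17 + 8 = 171.
Total exposure: 3 + 5 + 2 + 6 + 2 + 4 + 1 + 6 + 5 + 2 = 36 days.
Posterior: α' = 7 + 171 = 178, β' = 13 + 36 = 49.
Posterior mean = α'/β' = 178/49.

178/49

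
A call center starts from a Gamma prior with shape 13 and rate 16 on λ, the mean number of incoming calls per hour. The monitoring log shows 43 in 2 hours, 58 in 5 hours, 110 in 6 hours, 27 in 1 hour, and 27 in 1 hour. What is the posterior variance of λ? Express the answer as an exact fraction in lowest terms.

278/961

Total count: 43 + 58 + 110 + 27 + 27 = 265.
Total exposure: 2 + 5 + 6 + 1 + 1 = 15 hours.
By Gamma–Poisson conjugacy, the posterior is Gamma(α + Σx, β + Σt) = Gamma(13 + 265, 16 + 15) = Gamma(278, 31).
Posterior variance = α'/β'² = 278/961.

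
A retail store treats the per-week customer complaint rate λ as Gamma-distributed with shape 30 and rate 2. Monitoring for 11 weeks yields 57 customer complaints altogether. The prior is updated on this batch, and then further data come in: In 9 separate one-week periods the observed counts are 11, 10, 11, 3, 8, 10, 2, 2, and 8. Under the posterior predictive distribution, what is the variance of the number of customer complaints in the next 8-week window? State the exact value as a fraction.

9120/121

Total count 57 over total exposure 11 weeks.
After the first batch: Gamma(30 + 57, 2 + 11) = Gamma(87, 13).
Total count: 11 + 10 + 11 + 3 + 8 + 10 + 2 + 2 + 8 = 65.
Total exposure: 9 weeks.
After the second batch: Gamma(87 + 65, 13 + 9) = Gamma(152, 22).
The posterior predictive for a window of length T is Negative Binomial with variance T·α'·(β'+T)/β'² = 8·152·30/484 = 9120/121.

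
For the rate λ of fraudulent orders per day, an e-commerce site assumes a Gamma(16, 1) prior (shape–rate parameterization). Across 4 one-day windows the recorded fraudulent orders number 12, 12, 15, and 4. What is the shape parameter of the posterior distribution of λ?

Total count: 12 + 12 + 15 + 4 = 43.
Total exposure: 4 days.
Conjugate update: add total count to the shape and total exposure to the rate, giving Gamma(59, 5).

59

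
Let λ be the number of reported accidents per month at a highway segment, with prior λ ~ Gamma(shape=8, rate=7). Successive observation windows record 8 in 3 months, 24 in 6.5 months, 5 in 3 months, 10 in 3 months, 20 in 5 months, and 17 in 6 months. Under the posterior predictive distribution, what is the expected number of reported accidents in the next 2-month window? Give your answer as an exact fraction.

Total count: 8 + 24 + 5 + 10 + 20 + 17 = 84.
Total exposure: 3 + 6.5 + 3 + 3 + 5 + 6 = 26.5 months.
The Gamma prior is conjugate for the Poisson rate, so λ | data ~ Gamma(8+84, 7+26.5) = Gamma(92, 67/2).
Predictive mean over a 2-month window = T·E[λ|data] = 2·92/(67/2) = 368/67.

368/67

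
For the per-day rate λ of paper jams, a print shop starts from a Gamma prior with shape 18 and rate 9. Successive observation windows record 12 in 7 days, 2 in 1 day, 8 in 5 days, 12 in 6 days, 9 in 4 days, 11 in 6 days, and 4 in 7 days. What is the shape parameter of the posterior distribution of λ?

Total count: 12 + 2 + 8 + 12 + 9 + 11 + 4 = 58.
Total exposure: 7 + 1 + 5 + 6 + 4 + 6 + 7 = 36 days.
Conjugate update: add total count to the shape and total exposure to the rate, giving Gamma(76, 45).

76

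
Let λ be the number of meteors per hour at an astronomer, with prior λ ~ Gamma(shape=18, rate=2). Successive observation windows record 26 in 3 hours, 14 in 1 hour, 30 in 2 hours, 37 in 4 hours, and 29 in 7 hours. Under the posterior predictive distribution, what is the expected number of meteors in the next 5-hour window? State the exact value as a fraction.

Total count: 26 + 14 + 30 + 37 + 29 = 136.
Total exposure: 3 + 1 + 2 + 4 + 7 = 17 hours.
By Gamma–Poisson conjugacy, the posterior is Gamma(α + Σx, β + Σt) = Gamma(18 + 136, 2 + 17) = Gamma(154, 19).
Predictive mean over a 5-hour window = T·E[λ|data] = 5·154/19 = 770/19.

770/19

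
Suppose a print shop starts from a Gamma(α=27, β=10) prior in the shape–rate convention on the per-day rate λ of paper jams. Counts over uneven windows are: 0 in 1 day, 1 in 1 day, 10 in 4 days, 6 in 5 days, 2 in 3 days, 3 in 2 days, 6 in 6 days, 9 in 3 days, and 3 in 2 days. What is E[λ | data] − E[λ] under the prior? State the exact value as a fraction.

Total count: 0 + 1 + 10 + 6 + 2 + 3 + 6 + 9 + 3 = 40.
Total exposure: 1 + 1 + 4 + 5 + 3 + 2 + 6 + 3 + 2 = 27 days.
The Gamma prior is conjugate for the Poisson rate, so λ | data ~ Gamma(27+40, 10+27) = Gamma(67, 37).
Posterior mean = 67/37 = 67/37; prior mean = 27/10 = 27/10. Difference = 67/37 − 27/10 = -329/370.

-329/370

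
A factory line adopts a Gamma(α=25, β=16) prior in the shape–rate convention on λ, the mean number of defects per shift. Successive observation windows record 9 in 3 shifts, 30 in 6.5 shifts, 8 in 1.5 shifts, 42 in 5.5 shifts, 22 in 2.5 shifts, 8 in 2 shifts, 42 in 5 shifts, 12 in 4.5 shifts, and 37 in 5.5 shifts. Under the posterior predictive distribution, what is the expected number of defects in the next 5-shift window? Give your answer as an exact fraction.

1175/52

Total count: 9 + 30 + 8 + 42 + 22 + 8 + 42 + 12 + 37 = 210.
Total exposure: 3 + 6.5 + 1.5 + 5.5 + 2.5 + 2 + 5 + 4.5 + 5.5 = 36 shifts.
Gamma(α, β) with Poisson data over total exposure Σt gives posterior Gamma(α+Σx, β+Σt) = Gamma(235, 52).
Predictive mean over a 5-shift window = T·E[λ|data] = 5·235/52 = 1175/52.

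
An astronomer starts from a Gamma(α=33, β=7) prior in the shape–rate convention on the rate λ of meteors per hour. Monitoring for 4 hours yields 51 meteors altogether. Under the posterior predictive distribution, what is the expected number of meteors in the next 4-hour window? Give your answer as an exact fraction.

Total count 51 over total exposure 4 hours.
The Gamma prior is conjugate for the Poisson rate, so λ | data ~ Gamma(33+51, 7+4) = Gamma(84, 11).
Predictive mean over a 4-hour window = T·E[λ|data] = 4·84/11 = 336/11.

336/11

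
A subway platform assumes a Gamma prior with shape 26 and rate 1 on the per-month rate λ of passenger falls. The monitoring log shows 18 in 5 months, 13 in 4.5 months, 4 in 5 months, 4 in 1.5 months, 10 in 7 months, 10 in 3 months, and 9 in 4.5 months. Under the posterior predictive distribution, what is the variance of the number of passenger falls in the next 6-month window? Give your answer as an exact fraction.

9400/441

Total count: 18 + 13 + 4 + 4 + 10 + 10 + 9 = 68.
Total exposure: 5 + 4.5 + 5 + 1.5 + 7 + 3 + 4.5 = 30.5 months.
Conjugate update: add total count to the shape and total exposure to the rate, giving Gamma(94, 63/2).
The posterior predictive for a window of length T is Negative Binomial with variance T·α'·(β'+T)/β'² = 6·94·(75/2)/(3969/4) = 9400/441.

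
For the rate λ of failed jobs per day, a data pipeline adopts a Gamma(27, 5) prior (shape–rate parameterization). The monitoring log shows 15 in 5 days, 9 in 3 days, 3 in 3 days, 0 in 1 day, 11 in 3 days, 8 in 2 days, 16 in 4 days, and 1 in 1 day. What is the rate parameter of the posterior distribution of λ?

27

Total count: 15 + 9 + 3 + 0 + 11 + 8 + 16 + 1 = 63.
Total exposure: 5 + 3 + 3 + 1 + 3 + 2 + 4 + 1 = 22 days.
Conjugate update: add total count to the shape and total exposure to the rate, giving Gamma(90, 27).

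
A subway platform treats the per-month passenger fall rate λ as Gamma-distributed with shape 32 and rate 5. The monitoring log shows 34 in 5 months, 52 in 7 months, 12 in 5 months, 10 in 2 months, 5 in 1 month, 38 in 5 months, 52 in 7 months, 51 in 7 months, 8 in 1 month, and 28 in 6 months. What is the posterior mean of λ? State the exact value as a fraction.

322/51

Total count: 34 + 52 + 12 + 10 + 5 + 38 + 52 + 51 + 8 + 28 = 290.
Total exposure: 5 + 7 + 5 + 2 + 1 + 5 + 7 + 7 + 1 + 6 = 46 months.
Conjugate update: add total count to the shape and total exposure to the rate, giving Gamma(322, 51).
Posterior mean = α'/β' = 322/51.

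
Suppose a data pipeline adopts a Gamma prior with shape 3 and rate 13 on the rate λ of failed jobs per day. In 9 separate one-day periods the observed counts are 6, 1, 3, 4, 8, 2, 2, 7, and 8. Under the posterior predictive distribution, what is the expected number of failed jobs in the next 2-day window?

Total count: 6 + 1 + 3 + 4 + 8 + 2 + 2 + 7 + 8 = 41.
Total exposure: 9 days.
Conjugate update: add total count to the shape and total exposure to the rate, giving Gamma(44, 22).
Predictive mean over a 2-day window = T·E[λ|data] = 2·44/22 = 4.

4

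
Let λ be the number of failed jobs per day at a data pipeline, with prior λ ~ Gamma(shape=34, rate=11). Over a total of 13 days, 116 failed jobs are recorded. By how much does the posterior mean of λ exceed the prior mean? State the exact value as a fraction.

Total count 116 over total exposure 13 days.
By Gamma–Poisson conjugacy, the posterior is Gamma(α + Σx, β + Σt) = Gamma(34 + 116, 11 + 13) = Gamma(150, 24).
Posterior mean = 150/24 = 25/4; prior mean = 34/11 = 34/11. Difference = 25/4 − 34/11 = 139/44.

139/44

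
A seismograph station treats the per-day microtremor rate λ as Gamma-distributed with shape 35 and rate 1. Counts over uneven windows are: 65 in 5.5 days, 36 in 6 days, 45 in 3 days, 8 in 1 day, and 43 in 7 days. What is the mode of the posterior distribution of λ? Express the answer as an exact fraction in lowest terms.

462/47

Total count: 65 + 36 + 45 + 8 + 43 = 197.
Total exposure: 5.5 + 6 + 3 + 1 + 7 = 22.5 days.
Gamma(α, β) with Poisson data over total exposure Σt gives posterior Gamma(α+Σx, β+Σt) = Gamma(232, 47/2).
Posterior mode = (α'−1)/β' = 231/(47/2) = 462/47.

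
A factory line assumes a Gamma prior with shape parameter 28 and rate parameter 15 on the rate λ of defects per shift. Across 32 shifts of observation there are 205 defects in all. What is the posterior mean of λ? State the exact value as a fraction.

233/47

Total count 205 over total exposure 32 shifts.
Gamma(α, β) with Poisson data over total exposure Σt gives posterior Gamma(α+Σx, β+Σt) = Gamma(233, 47).
Posterior mean = α'/β' = 233/47.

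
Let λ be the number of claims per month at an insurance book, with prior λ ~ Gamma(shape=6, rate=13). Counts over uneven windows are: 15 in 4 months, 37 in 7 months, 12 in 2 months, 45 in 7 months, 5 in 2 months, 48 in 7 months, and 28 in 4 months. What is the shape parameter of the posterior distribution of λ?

196

Total count: 15 + 37 + 12 + 45 + 5 + 48 + 28 = 190.
Total exposure: 4 + 7 + 2 + 7 + 2 + 7 + 4 = 33 months.
The Gamma prior is conjugate for the Poisson rate, so λ | data ~ Gamma(6+190, 13+33) = Gamma(196, 46).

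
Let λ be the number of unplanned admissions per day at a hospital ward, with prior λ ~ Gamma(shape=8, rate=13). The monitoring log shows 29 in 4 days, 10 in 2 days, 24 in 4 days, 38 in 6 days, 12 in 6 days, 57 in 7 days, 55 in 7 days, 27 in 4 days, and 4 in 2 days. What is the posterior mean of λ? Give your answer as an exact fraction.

24/5

Total count: 29 + 10 + 24 + 38 + 12 + 57 + 55 + 27 + 4 = 256.
Total exposure: 4 + 2 + 4 + 6 + 6 + 7 + 7 + 4 + 2 = 42 days.
By Gamma–Poisson conjugacy, the posterior is Gamma(α + Σx, β + Σt) = Gamma(8 + 256, 13 + 42) = Gamma(264, 55).
Posterior mean = α'/β' = 264/55 = 24/5.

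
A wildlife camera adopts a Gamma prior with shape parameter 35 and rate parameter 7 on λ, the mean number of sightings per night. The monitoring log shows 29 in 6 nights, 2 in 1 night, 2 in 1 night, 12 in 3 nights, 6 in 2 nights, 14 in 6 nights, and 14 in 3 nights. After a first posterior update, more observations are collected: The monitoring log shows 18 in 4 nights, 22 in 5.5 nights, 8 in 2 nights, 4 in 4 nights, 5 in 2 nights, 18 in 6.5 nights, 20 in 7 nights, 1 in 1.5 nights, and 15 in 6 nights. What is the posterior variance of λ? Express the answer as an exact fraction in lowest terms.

4/81

Total count: 29 + 2 + 2 + 12 + 6 + 14 + 14 = 79.
Total exposure: 6 + 1 + 1 + 3 + 2 + 6 + 3 = 22 nights.
After the first batch: Gamma(35 + 79, 7 + 22) = Gamma(114, 29).
Total count: 18 + 22 + 8 + 4 + 5 + 18 + 20 + 1 + 15 = 111.
Total exposure: 4 + 5.5 + 2 + 4 + 2 + 6.5 + 7 + 1.5 + 6 = 38.5 nights.
After the second batch: Gamma(114 + 111, 29 + 38.5) = Gamma(225, 135/2).
Posterior variance = α'/β'² = 225/(18225/4) = 4/81.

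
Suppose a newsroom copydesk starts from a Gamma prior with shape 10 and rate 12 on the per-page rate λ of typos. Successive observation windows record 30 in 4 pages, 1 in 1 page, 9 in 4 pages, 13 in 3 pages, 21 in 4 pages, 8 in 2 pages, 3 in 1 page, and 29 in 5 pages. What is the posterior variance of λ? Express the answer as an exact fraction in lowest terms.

31/324

Total count: 30 + 1 + 9 + 13 + 21 + 8 + 3 + 29 = 114.
Total exposure: 4 + 1 + 4 + 3 + 4 + 2 + 1 + 5 = 24 pages.
Posterior: α' = 10 + 114 = 124, β' = 12 + 24 = 36.
Posterior variance = α'/β'² = 124/1296 = 31/324.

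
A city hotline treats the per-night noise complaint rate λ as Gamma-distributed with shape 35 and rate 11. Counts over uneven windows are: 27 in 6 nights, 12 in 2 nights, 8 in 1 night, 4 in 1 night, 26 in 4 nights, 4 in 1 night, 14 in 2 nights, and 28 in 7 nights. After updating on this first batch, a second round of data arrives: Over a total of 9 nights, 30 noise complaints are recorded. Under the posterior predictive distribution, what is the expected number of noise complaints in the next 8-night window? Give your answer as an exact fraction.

376/11

Total count: 27 + 12 + 8 + 4 + 26 + 4 + 14 + 28 = 123.
Total exposure: 6 + 2 + 1 + 1 + 4 + 1 + 2 + 7 = 24 nights.
After the first batch: Gamma(35 + 123, 11 + 24) = Gamma(158, 35).
Total count 30 over total exposure 9 nights.
After the second batch: Gamma(158 + 30, 35 + 9) = Gamma(188, 44).
Predictive mean over an 8-night window = T·E[λ|data] = 8·188/44 = 376/11.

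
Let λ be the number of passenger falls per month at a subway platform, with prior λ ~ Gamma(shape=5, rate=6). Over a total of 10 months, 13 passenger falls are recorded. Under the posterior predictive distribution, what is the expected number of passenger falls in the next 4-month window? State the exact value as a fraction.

9/2

Total count 13 over total exposure 10 months.
By Gamma–Poisson conjugacy, the posterior is Gamma(α + Σx, β + Σt) = Gamma(5 + 13, 6 + 10) = Gamma(18, 16).
Predictive mean over a 4-month window = T·E[λ|data] = 4·18/16 = 9/2.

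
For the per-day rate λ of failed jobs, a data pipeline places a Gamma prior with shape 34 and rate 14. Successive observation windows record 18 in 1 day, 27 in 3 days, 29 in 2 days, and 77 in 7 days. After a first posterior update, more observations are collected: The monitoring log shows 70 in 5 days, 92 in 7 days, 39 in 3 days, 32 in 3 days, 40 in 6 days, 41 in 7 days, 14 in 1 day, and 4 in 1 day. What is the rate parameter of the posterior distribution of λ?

Total count: 18 + 27 + 29 + 77 = 151.
Total exposure: 1 + 3 + 2 + 7 = 13 days.
After the first batch: Gamma(34 + 151, 14 + 13) = Gamma(185, 27).
Total count: 70 + 92 + 39 + 32 + 40 + 41 + 14 + 4 = 332.
Total exposure: 5 + 7 + 3 + 3 + 6 + 7 + 1 + 1 = 33 days.
After the second batch: Gamma(185 + 332, 27 + 33) = Gamma(517, 60).

60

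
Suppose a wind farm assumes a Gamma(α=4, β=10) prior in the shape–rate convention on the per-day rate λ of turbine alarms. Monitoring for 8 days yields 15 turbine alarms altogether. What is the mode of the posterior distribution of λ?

Total count 15 over total exposure 8 days.
Posterior: α' = 4 + 15 = 19, β' = 10 + 8 = 18.
Posterior mode = (α'−1)/β' = 18/18 = 1.

1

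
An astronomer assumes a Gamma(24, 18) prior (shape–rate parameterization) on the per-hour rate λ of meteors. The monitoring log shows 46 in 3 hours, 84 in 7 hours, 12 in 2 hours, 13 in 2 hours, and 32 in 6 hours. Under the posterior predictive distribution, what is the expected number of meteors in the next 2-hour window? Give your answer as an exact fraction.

Total count: 46 + 84 + 12 + 13 + 32 = 187.
Total exposure: 3 + 7 + 2 + 2 + 6 = 20 hours.
Gamma(α, β) with Poisson data over total exposure Σt gives posterior Gamma(α+Σx, β+Σt) = Gamma(211, 38).
Predictive mean over a 2-hour window = T·E[λ|data] = 2·211/38 = 211/19.

211/19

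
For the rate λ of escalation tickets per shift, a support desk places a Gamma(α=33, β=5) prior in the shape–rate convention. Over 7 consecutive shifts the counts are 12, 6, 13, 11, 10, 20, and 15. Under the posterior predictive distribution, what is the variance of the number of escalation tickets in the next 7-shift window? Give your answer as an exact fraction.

Total count: 12 + 6 + 13 + 11 + 10 + 20 + 15 = 87.
Total exposure: 7 shifts.
By Gamma–Poisson conjugacy, the posterior is Gamma(α + Σx, β + Σt) = Gamma(33 + 87, 5 + 7) = Gamma(120, 12).
The posterior predictive for a window of length T is Negative Binomial with variance T·α'·(β'+T)/β'² = 7·120·19/144 = 665/6.

665/6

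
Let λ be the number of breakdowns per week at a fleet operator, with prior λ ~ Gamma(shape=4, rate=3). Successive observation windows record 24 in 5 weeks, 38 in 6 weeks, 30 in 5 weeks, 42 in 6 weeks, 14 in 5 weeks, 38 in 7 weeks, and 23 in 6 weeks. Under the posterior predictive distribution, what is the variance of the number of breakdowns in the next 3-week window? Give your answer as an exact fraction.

29394/1849

Total count: 24 + 38 + 30 + 42 + 14 + 38 + 23 = 209.
Total exposure: 5 + 6 + 5 + 6 + 5 + 7 + 6 = 40 weeks.
Conjugate update: add total count to the shape and total exposure to the rate, giving Gamma(213, 43).
The posterior predictive for a window of length T is Negative Binomial with variance T·α'·(β'+T)/β'² = 3·213·46/1849 = 29394/1849.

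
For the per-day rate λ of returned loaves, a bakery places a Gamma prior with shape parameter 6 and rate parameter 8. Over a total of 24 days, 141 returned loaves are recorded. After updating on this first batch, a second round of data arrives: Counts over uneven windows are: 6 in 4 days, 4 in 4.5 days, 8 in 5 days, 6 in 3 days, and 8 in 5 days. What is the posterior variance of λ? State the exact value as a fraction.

716/11449

Total count 141 over total exposure 24 days.
After the first batch: Gamma(6 + 141, 8 + 24) = Gamma(147, 32).
Total count: 6 + 4 + 8 + 6 + 8 = 32.
Total exposure: 4 + 4.5 + 5 + 3 + 5 = 21.5 days.
After the second batch: Gamma(147 + 32, 32 + 21.5) = Gamma(179, 107/2).
Posterior variance = α'/β'² = 179/(11449/4) = 716/11449.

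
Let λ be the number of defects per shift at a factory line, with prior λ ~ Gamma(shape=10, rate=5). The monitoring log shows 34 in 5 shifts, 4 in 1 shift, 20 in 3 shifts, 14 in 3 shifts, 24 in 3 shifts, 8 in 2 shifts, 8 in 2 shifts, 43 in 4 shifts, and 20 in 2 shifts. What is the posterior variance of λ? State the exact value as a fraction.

Total count: 34 + 4 + 20 + 14 + 24 + 8 + 8 + 43 + 20 = 175.
Total exposure: 5 + 1 + 3 + 3 + 3 + 2 + 2 + 4 + 2 = 25 shifts.
By Gamma–Poisson conjugacy, the posterior is Gamma(α + Σx, β + Σt) = Gamma(10 + 175, 5 + 25) = Gamma(185, 30).
Posterior variance = α'/β'² = 185/900 = 37/180.

37/180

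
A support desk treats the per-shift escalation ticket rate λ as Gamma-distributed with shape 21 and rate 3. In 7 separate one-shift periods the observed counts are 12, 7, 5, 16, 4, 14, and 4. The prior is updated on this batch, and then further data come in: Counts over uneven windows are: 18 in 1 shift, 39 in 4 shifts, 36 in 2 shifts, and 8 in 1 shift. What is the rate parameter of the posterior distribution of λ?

18

Total count: 12 + 7 + 5 + 16 + 4 + 14 + 4 = 62.
Total exposure: 7 shifts.
After the first batch: Gamma(21 + 62, 3 + 7) = Gamma(83, 10).
Total count: 18 + 39 + 36 + 8 = 101.
Total exposure: 1 + 4 + 2 + 1 = 8 shifts.
After the second batch: Gamma(83 + 101, 10 + 8) = Gamma(184, 18).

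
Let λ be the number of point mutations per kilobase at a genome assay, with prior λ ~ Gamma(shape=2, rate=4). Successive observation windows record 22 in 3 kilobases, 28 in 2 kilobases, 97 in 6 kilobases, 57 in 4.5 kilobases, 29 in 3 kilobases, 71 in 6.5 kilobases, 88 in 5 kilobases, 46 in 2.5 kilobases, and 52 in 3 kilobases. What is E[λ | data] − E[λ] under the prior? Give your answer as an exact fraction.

1889/158

Total count: 22 + 28 + 97 + 57 + 29 + 71 + 88 + 46 + 52 = 490.
Total exposure: 3 + 2 + 6 + 4.5 + 3 + 6.5 + 5 + 2.5 + 3 = 35.5 kilobases.
The Gamma prior is conjugate for the Poisson rate, so λ | data ~ Gamma(2+490, 4+35.5) = Gamma(492, 79/2).
Posterior mean = 492/(79/2) = 984/79; prior mean = 2/4 = 1/2. Difference = 984/79 − 1/2 = 1889/158.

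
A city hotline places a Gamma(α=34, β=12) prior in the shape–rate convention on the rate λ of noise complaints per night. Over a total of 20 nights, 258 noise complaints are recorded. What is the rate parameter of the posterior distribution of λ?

32

Total count 258 over total exposure 20 nights.
Conjugate update: add total count to the shape and total exposure to the rate, giving Gamma(292, 32).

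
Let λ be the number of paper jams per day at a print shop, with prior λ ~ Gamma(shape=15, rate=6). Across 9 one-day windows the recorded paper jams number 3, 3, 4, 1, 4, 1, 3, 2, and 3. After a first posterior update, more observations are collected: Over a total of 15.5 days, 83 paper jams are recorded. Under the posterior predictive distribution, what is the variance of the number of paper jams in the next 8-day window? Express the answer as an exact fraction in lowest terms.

2464/61

Total count: 3 + 3 + 4 + 1 + 4 + 1 + 3 + 2 + 3 = 24.
Total exposure: 9 days.
After the first batch: Gamma(15 + 24, 6 + 9) = Gamma(39, 15).
Total count 83 over total exposure 15.5 days.
After the second batch: Gamma(39 + 83, 15 + 15.5) = Gamma(122, 61/2).
The posterior predictive for a window of length T is Negative Binomial with variance T·α'·(β'+T)/β'² = 8·122·(77/2)/(3721/4) = 2464/61.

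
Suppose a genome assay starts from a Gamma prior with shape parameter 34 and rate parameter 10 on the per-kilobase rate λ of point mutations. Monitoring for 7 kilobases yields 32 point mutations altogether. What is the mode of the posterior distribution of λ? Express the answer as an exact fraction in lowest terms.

Total count 32 over total exposure 7 kilobases.
Posterior: α' = 34 + 32 = 66, β' = 10 + 7 = 17.
Posterior mode = (α'−1)/β' = 65/17.

65/17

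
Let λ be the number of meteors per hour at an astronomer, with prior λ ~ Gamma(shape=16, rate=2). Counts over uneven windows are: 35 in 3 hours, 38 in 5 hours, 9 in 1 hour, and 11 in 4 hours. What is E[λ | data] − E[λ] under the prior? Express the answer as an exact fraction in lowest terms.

-11/15

Total count: 35 + 38 + 9 + 11 = 93.
Total exposure: 3 + 5 + 1 + 4 = 13 hours.
Conjugate update: add total count to the shape and total exposure to the rate, giving Gamma(109, 15).
Posterior mean = 109/15 = 109/15; prior mean = 16/2 = 8. Difference = 109/15 − 8 = -11/15.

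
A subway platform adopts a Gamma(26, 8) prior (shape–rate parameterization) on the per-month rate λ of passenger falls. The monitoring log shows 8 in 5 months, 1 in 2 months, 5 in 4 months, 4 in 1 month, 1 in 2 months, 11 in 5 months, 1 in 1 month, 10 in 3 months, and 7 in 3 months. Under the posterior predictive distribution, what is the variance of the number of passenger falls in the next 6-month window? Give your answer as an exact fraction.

4440/289

Total count: 8 + 1 + 5 + 4 + 1 + 11 + 1 + 10 + 7 = 48.
Total exposure: 5 + 2 + 4 + 1 + 2 + 5 + 1 + 3 + 3 = 26 months.
Gamma(α, β) with Poisson data over total exposure Σt gives posterior Gamma(α+Σx, β+Σt) = Gamma(74, 34).
The posterior predictive for a window of length T is Negative Binomial with variance T·α'·(β'+T)/β'² = 6·74·40/1156 = 4440/289.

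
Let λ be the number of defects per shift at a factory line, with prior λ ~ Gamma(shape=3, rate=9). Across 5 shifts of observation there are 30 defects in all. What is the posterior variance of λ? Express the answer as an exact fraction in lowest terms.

33/196

Total count 30 over total exposure 5 shifts.
By Gamma–Poisson conjugacy, the posterior is Gamma(α + Σx, β + Σt) = Gamma(3 + 30, 9 + 5) = Gamma(33, 14).
Posterior variance = α'/β'² = 33/196.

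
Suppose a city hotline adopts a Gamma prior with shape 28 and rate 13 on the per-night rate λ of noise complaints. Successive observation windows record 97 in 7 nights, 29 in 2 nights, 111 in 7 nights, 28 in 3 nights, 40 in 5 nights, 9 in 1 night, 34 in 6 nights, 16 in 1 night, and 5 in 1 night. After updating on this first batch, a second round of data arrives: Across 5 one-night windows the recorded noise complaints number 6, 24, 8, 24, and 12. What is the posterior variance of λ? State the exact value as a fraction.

Total count: 97 + 29 + 111 + 28 + 40 + 9 + 34 + 16 + 5 = 369.
Total exposure: 7 + 2 + 7 + 3 + 5 + 1 + 6 + 1 + 1 = 33 nights.
After the first batch: Gamma(28 + 369, 13 + 33) = Gamma(397, 46).
Total count: 6 + 24 + 8 + 24 + 12 = 74.
Total exposure: 5 nights.
After the second batch: Gamma(397 + 74, 46 + 5) = Gamma(471, 51).
Posterior variance = α'/β'² = 471/2601 = 157/867.

157/867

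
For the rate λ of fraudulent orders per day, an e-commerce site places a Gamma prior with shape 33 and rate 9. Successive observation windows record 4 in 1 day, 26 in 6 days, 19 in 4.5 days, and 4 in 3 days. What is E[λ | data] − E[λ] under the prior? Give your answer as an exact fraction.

Total count: 4 + 26 + 19 + 4 = 53.
Total exposure: 1 + 6 + 4.5 + 3 = 14.5 days.
The Gamma prior is conjugate for the Poisson rate, so λ | data ~ Gamma(33+53, 9+14.5) = Gamma(86, 47/2).
Posterior mean = 86/(47/2) = 172/47; prior mean = 33/9 = 11/3. Difference = 172/47 − 11/3 = -1/141.

-1/141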